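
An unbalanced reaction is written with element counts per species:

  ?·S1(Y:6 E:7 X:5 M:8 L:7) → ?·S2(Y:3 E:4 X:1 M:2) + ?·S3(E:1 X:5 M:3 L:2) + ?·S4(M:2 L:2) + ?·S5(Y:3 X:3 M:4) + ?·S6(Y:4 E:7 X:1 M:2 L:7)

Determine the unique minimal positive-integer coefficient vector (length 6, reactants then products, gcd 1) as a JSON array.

Y: 5·6 = 30 | 3·3+2·0+5·0+3·3+3·4 = 30
E: 5·7 = 35 | 3·4+2·1+5·0+3·0+3·7 = 35
X: 5·5 = 25 | 3·1+2·5+5·0+3·3+3·1 = 25
M: 5·8 = 40 | 3·2+2·3+5·2+3·4+3·2 = 40
L: 5·7 = 35 | 3·0+2·2+5·2+3·0+3·7 = 35
gcd(5,3,2,5,3,3) = 1

Coefficients: [5, 3, 2, 5, 3, 3]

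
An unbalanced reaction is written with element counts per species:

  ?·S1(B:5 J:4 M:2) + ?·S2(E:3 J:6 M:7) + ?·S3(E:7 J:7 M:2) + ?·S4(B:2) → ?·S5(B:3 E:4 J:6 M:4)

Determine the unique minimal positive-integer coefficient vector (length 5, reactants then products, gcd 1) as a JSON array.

Coefficients: [1, 2, 2, 5, 5]

B: 1·5+2·0+2·0+5·2 = 15 | 5·3 = 15
E: 1·0+2·3+2·7+5·0 = 20 | 5·4 = 20
J: 1·4+2·6+2·7+5·0 = 30 | 5·6 = 30
M: 1·2+2·7+2·2+5·0 = 20 | 5·4 = 20
gcd(1,2,2,5,5) = 1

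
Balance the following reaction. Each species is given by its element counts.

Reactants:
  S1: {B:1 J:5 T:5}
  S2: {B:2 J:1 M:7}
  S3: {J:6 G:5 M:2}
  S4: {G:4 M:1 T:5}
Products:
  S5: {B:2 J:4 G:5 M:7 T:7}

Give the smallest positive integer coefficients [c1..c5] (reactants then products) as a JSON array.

Coefficients: [2, 4, 1, 5, 5]

B: 2·1+4·2+1·0+5·0 = 10 | 5·2 = 10
J: 2·5+4·1+1·6+5·0 = 20 | 5·4 = 20
G: 2·0+4·0+1·5+5·4 = 25 | 5·5 = 25
M: 2·0+4·7+1·2+5·1 = 35 | 5·7 = 35
T: 2·5+4·0+1·0+5·5 = 35 | 5·7 = 35
gcd(2,4,1,5,5) = 1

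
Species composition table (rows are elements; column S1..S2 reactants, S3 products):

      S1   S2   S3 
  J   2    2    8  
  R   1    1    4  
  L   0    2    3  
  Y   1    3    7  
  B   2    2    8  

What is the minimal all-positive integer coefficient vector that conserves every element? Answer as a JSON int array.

Coefficients: [5, 3, 2]

J: 5·2+3·2 = 16 | 2·8 = 16
R: 5·1+3·1 = 8 | 2·4 = 8
L: 5·0+3·2 = 6 | 2·3 = 6
Y: 5·1+3·3 = 14 | 2·7 = 14
B: 5·2+3·2 = 16 | 2·8 = 16
gcd(5,3,2) = 1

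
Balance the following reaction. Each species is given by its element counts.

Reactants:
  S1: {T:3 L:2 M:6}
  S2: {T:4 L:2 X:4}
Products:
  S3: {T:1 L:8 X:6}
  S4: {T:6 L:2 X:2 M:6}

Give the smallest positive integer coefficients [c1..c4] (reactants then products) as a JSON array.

Coefficients: [5, 4, 1, 5]

T: 5·3+4·4 = 31 | 1·1+5·6 = 31
L: 5·2+4·2 = 18 | 1·8+5·2 = 18
X: 5·0+4·4 = 16 | 1·6+5·2 = 16
M: 5·6+4·0 = 30 | 1·0+5·6 = 30
gcd(5,4,1,5) = 1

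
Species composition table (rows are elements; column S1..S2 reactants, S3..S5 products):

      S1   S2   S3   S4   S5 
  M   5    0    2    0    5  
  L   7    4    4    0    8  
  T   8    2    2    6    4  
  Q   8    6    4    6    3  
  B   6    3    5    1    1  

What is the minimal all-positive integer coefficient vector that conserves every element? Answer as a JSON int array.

Coefficients: [4, 2, 5, 3, 2]

M: 4·5+2·0 = 20 | 5·2+3·0+2·5 = 20
L: 4·7+2·4 = 36 | 5·4+3·0+2·8 = 36
T: 4·8+2·2 = 36 | 5·2+3·6+2·4 = 36
Q: 4·8+2·6 = 44 | 5·4+3·6+2·3 = 44
B: 4·6+2·3 = 30 | 5·5+3·1+2·1 = 30
gcd(4,2,5,3,2) = 1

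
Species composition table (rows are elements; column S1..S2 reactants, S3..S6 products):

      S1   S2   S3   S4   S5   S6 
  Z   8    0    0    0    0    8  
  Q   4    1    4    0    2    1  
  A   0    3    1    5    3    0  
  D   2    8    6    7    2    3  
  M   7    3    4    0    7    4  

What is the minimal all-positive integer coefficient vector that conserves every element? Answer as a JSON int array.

Coefficients: [5, 5, 4, 1, 2, 5]

Z: 5·8+5·0 = 40 | 4·0+1·0+2·0+5·8 = 40
Q: 5·4+5·1 = 25 | 4·4+1·0+2·2+5·1 = 25
A: 5·0+5·3 = 15 | 4·1+1·5+2·3+5·0 = 15
D: 5·2+5·8 = 50 | 4·6+1·7+2·2+5·3 = 50
M: 5·7+5·3 = 50 | 4·4+1·0+2·7+5·4 = 50
gcd(5,5,4,1,2,5) = 1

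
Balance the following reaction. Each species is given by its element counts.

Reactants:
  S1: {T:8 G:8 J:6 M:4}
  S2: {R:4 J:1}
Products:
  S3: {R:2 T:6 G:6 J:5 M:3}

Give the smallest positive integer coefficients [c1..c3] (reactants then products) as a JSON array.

Coefficients: [3, 2, 4]

R: 3·0+2·4 = 8 | 4·2 = 8
T: 3·8+2·0 = 24 | 4·6 = 24
G: 3·8+2·0 = 24 | 4·6 = 24
J: 3·6+2·1 = 20 | 4·5 = 20
M: 3·4+2·0 = 12 | 4·3 = 12
gcd(3,2,4) = 1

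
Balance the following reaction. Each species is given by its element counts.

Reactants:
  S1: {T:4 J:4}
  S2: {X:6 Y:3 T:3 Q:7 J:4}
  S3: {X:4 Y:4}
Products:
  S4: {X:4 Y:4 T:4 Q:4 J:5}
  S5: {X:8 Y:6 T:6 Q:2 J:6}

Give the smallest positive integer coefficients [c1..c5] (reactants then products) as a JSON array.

Coefficients: [5, 2, 5, 2, 3]

X: 5·0+2·6+5·4 = 32 | 2·4+3·8 = 32
Y: 5·0+2·3+5·4 = 26 | 2·4+3·6 = 26
T: 5·4+2·3+5·0 = 26 | 2·4+3·6 = 26
Q: 5·0+2·7+5·0 = 14 | 2·4+3·2 = 14
J: 5·4+2·4+5·0 = 28 | 2·5+3·6 = 28
gcd(5,2,5,2,3) = 1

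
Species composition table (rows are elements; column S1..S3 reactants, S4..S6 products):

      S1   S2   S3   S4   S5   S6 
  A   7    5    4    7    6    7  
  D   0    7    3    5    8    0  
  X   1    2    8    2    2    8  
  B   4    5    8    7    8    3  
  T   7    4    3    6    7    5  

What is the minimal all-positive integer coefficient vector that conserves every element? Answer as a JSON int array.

Coefficients: [4, 5, 2, 5, 2, 2]

A: 4·7+5·5+2·4 = 61 | 5·7+2·6+2·7 = 61
D: 4·0+5·7+2·3 = 41 | 5·5+2·8+2·0 = 41
X: 4·1+5·2+2·8 = 30 | 5·2+2·2+2·8 = 30
B: 4·4+5·5+2·8 = 57 | 5·7+2·8+2·3 = 57
T: 4·7+5·4+2·3 = 54 | 5·6+2·7+2·5 = 54
gcd(4,5,2,5,2,2) = 1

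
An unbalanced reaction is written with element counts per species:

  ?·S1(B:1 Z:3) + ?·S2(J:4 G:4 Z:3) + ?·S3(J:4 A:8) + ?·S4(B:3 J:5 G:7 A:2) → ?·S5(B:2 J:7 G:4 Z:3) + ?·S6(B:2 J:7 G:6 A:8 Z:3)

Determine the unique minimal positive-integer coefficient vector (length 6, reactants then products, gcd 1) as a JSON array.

B: 4·1+4·0+5·0+4·3 = 16 | 2·2+6·2 = 16
J: 4·0+4·4+5·4+4·5 = 56 | 2·7+6·7 = 56
G: 4·0+4·4+5·0+4·7 = 44 | 2·4+6·6 = 44
A: 4·0+4·0+5·8+4·2 = 48 | 2·0+6·8 = 48
Z: 4·3+4·3+5·0+4·0 = 24 | 2·3+6·3 = 24
gcd(4,4,5,4,2,6) = 1

Coefficients: [4, 4, 5, 4, 2, 6]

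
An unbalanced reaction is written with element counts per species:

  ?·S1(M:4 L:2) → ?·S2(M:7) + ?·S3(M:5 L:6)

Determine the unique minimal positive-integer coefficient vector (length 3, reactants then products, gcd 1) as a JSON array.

M: 3·4 = 12 | 1·7+1·5 = 12
L: 3·2 = 6 | 1·0+1·6 = 6
gcd(3,1,1) = 1

Coefficients: [3, 1, 1]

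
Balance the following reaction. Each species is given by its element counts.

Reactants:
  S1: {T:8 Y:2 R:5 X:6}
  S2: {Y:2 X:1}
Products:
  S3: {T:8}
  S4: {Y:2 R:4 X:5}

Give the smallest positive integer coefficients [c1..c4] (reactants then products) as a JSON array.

T: 4·8+1·0 = 32 | 4·8+5·0 = 32
Y: 4·2+1·2 = 10 | 4·0+5·2 = 10
R: 4·5+1·0 = 20 | 4·0+5·4 = 20
X: 4·6+1·1 = 25 | 4·0+5·5 = 25
gcd(4,1,4,5) = 1

Coefficients: [4, 1, 4, 5]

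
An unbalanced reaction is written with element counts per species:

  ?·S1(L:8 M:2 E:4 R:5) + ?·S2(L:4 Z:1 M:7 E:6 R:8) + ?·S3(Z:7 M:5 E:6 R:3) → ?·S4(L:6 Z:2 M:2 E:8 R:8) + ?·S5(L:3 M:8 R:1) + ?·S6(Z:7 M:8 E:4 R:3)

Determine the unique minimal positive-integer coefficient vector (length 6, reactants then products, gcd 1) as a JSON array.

L: 3·8+3·4+3·0 = 36 | 5·6+2·3+2·0 = 36
Z: 3·0+3·1+3·7 = 24 | 5·2+2·0+2·7 = 24
M: 3·2+3·7+3·5 = 42 | 5·2+2·8+2·8 = 42
E: 3·4+3·6+3·6 = 48 | 5·8+2·0+2·4 = 48
R: 3·5+3·8+3·3 = 48 | 5·8+2·1+2·3 = 48
gcd(3,3,3,5,2,2) = 1

Coefficients: [3, 3, 3, 5, 2, 2]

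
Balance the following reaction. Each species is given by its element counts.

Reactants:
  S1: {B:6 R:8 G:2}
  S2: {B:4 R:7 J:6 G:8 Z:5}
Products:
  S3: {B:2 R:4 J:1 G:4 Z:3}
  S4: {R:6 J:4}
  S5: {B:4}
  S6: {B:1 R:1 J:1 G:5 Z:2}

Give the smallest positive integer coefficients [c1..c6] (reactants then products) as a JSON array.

B: 1·6+2·4 = 14 | 2·2+2·0+2·4+2·1 = 14
R: 1·8+2·7 = 22 | 2·4+2·6+2·0+2·1 = 22
J: 1·0+2·6 = 12 | 2·1+2·4+2·0+2·1 = 12
G: 1·2+2·8 = 18 | 2·4+2·0+2·0+2·5 = 18
Z: 1·0+2·5 = 10 | 2·3+2·0+2·0+2·2 = 10
gcd(1,2,2,2,2,2) = 1

Coefficients: [1, 2, 2, 2, 2, 2]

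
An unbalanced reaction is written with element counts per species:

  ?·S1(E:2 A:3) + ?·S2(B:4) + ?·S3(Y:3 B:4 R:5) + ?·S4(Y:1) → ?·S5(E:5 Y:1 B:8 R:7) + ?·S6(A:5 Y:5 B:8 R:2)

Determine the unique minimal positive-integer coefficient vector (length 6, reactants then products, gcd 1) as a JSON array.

Coefficients: [5, 6, 4, 5, 2, 3]

E: 5·2+6·0+4·0+5·0 = 10 | 2·5+3·0 = 10
A: 5·3+6·0+4·0+5·0 = 15 | 2·0+3·5 = 15
Y: 5·0+6·0+4·3+5·1 = 17 | 2·1+3·5 = 17
B: 5·0+6·4+4·4+5·0 = 40 | 2·8+3·8 = 40
R: 5·0+6·0+4·5+5·0 = 20 | 2·7+3·2 = 20
gcd(5,6,4,5,2,3) = 1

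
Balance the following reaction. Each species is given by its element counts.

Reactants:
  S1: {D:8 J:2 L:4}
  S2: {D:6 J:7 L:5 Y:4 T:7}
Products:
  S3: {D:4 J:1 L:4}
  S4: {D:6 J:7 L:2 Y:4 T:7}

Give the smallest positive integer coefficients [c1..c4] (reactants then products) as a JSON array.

Coefficients: [3, 4, 6, 4]

D: 3·8+4·6 = 48 | 6·4+4·6 = 48
J: 3·2+4·7 = 34 | 6·1+4·7 = 34
L: 3·4+4·5 = 32 | 6·4+4·2 = 32
Y: 3·0+4·4 = 16 | 6·0+4·4 = 16
T: 3·0+4·7 = 28 | 6·0+4·7 = 28
gcd(3,4,6,4) = 1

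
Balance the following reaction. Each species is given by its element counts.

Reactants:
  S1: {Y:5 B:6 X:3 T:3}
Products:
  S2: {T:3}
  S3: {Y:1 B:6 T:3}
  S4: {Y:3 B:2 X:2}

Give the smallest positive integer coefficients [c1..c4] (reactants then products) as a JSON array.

Coefficients: [2, 1, 1, 3]

Y: 2·5 = 10 | 1·0+1·1+3·3 = 10
B: 2·6 = 12 | 1·0+1·6+3·2 = 12
X: 2·3 = 6 | 1·0+1·0+3·2 = 6
T: 2·3 = 6 | 1·3+1·3+3·0 = 6
gcd(2,1,1,3) = 1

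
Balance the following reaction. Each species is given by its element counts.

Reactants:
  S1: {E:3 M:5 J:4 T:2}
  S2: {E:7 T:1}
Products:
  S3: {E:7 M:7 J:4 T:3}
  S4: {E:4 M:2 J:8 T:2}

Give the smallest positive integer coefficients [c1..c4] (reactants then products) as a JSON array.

E: 6·3+2·7 = 32 | 4·7+1·4 = 32
M: 6·5+2·0 = 30 | 4·7+1·2 = 30
J: 6·4+2·0 = 24 | 4·4+1·8 = 24
T: 6·2+2·1 = 14 | 4·3+1·2 = 14
gcd(6,2,4,1) = 1

Coefficients: [6, 2, 4, 1]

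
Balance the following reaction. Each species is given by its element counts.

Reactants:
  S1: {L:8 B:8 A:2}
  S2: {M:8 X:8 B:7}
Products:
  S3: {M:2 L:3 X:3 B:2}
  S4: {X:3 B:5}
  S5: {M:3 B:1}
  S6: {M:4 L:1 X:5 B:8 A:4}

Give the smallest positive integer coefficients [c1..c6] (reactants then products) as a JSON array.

Coefficients: [2, 4, 5, 4, 6, 1]

M: 2·0+4·8 = 32 | 5·2+4·0+6·3+1·4 = 32
L: 2·8+4·0 = 16 | 5·3+4·0+6·0+1·1 = 16
X: 2·0+4·8 = 32 | 5·3+4·3+6·0+1·5 = 32
B: 2·8+4·7 = 44 | 5·2+4·5+6·1+1·8 = 44
A: 2·2+4·0 = 4 | 5·0+4·0+6·0+1·4 = 4
gcd(2,4,5,4,6,1) = 1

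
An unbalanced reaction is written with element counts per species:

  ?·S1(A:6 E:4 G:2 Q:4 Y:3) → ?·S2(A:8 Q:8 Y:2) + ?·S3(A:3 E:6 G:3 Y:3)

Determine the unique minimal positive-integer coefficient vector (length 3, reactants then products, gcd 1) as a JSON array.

Coefficients: [6, 3, 4]

A: 6·6 = 36 | 3·8+4·3 = 36
E: 6·4 = 24 | 3·0+4·6 = 24
G: 6·2 = 12 | 3·0+4·3 = 12
Q: 6·4 = 24 | 3·8+4·0 = 24
Y: 6·3 = 18 | 3·2+4·3 = 18
gcd(6,3,4) = 1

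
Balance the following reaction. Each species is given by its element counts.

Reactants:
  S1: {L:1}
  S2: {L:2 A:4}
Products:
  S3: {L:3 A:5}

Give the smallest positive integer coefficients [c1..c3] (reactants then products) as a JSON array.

Coefficients: [2, 5, 4]

L: 2·1+5·2 = 12 | 4·3 = 12
A: 2·0+5·4 = 20 | 4·5 = 20
gcd(2,5,4) = 1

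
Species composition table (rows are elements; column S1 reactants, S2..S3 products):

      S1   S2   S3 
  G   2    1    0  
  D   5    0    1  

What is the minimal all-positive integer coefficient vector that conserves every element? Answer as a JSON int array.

G: 1·2 = 2 | 2·1+5·0 = 2
D: 1·5 = 5 | 2·0+5·1 = 5
gcd(1,2,5) = 1

Coefficients: [1, 2, 5]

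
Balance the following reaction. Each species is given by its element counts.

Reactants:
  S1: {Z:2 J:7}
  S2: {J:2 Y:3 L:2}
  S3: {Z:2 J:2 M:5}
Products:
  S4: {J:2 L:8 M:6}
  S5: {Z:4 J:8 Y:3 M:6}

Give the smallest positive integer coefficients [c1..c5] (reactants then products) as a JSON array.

Coefficients: [2, 4, 6, 1, 4]

Z: 2·2+4·0+6·2 = 16 | 1·0+4·4 = 16
J: 2·7+4·2+6·2 = 34 | 1·2+4·8 = 34
Y: 2·0+4·3+6·0 = 12 | 1·0+4·3 = 12
L: 2·0+4·2+6·0 = 8 | 1·8+4·0 = 8
M: 2·0+4·0+6·5 = 30 | 1·6+4·6 = 30
gcd(2,4,6,1,4) = 1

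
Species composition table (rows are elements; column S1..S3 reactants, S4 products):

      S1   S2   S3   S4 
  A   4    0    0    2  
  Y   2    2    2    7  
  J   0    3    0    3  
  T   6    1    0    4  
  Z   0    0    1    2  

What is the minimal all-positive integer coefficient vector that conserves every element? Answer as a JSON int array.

A: 1·4+2·0+4·0 = 4 | 2·2 = 4
Y: 1·2+2·2+4·2 = 14 | 2·7 = 14
J: 1·0+2·3+4·0 = 6 | 2·3 = 6
T: 1·6+2·1+4·0 = 8 | 2·4 = 8
Z: 1·0+2·0+4·1 = 4 | 2·2 = 4
gcd(1,2,4,2) = 1

Coefficients: [1, 2, 4, 2]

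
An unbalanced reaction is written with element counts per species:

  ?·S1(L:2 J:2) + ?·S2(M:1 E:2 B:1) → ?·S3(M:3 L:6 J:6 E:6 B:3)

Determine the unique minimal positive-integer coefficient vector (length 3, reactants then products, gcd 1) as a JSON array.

M: 3·0+3·1 = 3 | 1·3 = 3
L: 3·2+3·0 = 6 | 1·6 = 6
J: 3·2+3·0 = 6 | 1·6 = 6
E: 3·0+3·2 = 6 | 1·6 = 6
B: 3·0+3·1 = 3 | 1·3 = 3
gcd(3,3,1) = 1

Coefficients: [3, 3, 1]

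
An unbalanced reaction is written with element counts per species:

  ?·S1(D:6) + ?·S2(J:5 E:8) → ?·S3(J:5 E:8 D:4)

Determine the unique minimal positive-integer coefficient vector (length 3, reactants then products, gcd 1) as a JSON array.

J: 2·0+3·5 = 15 | 3·5 = 15
E: 2·0+3·8 = 24 | 3·8 = 24
D: 2·6+3·0 = 12 | 3·4 = 12
gcd(2,3,3) = 1

Coefficients: [2, 3, 3]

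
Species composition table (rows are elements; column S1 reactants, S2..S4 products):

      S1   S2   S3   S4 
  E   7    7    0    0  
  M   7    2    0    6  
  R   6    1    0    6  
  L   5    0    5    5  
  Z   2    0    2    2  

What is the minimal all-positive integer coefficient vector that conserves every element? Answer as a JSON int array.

Coefficients: [6, 6, 1, 5]

E: 6·7 = 42 | 6·7+1·0+5·0 = 42
M: 6·7 = 42 | 6·2+1·0+5·6 = 42
R: 6·6 = 36 | 6·1+1·0+5·6 = 36
L: 6·5 = 30 | 6·0+1·5+5·5 = 30
Z: 6·2 = 12 | 6·0+1·2+5·2 = 12
gcd(6,6,1,5) = 1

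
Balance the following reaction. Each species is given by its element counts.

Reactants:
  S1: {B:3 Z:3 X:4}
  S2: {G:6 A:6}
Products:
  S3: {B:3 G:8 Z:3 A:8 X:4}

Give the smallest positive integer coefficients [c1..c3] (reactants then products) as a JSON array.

Coefficients: [3, 4, 3]

B: 3·3+4·0 = 9 | 3·3 = 9
G: 3·0+4·6 = 24 | 3·8 = 24
Z: 3·3+4·0 = 9 | 3·3 = 9
A: 3·0+4·6 = 24 | 3·8 = 24
X: 3·4+4·0 = 12 | 3·4 = 12
gcd(3,4,3) = 1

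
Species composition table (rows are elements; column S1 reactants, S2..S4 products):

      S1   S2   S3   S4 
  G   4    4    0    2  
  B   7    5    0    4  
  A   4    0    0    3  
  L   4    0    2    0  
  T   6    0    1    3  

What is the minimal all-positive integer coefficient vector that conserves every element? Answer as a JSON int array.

G: 3·4 = 12 | 1·4+6·0+4·2 = 12
B: 3·7 = 21 | 1·5+6·0+4·4 = 21
A: 3·4 = 12 | 1·0+6·0+4·3 = 12
L: 3·4 = 12 | 1·0+6·2+4·0 = 12
T: 3·6 = 18 | 1·0+6·1+4·3 = 18
gcd(3,1,6,4) = 1

Coefficients: [3, 1, 6, 4]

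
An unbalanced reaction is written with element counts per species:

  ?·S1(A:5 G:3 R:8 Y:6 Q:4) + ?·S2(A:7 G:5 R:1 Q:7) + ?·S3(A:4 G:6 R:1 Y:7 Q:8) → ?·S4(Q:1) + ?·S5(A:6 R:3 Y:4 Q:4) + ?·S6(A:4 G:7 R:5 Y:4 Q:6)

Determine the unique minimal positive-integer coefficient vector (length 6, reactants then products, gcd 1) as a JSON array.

Coefficients: [5, 3, 2, 1, 5, 6]

A: 5·5+3·7+2·4 = 54 | 1·0+5·6+6·4 = 54
G: 5·3+3·5+2·6 = 42 | 1·0+5·0+6·7 = 42
R: 5·8+3·1+2·1 = 45 | 1·0+5·3+6·5 = 45
Y: 5·6+3·0+2·7 = 44 | 1·0+5·4+6·4 = 44
Q: 5·4+3·7+2·8 = 57 | 1·1+5·4+6·6 = 57
gcd(5,3,2,1,5,6) = 1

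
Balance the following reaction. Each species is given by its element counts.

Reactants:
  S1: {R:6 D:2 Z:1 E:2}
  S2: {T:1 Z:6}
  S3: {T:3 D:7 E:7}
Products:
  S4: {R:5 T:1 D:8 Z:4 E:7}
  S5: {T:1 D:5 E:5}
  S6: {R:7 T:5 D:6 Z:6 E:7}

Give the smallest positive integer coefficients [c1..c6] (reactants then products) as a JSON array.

Coefficients: [6, 4, 5, 3, 1, 3]

R: 6·6+4·0+5·0 = 36 | 3·5+1·0+3·7 = 36
T: 6·0+4·1+5·3 = 19 | 3·1+1·1+3·5 = 19
D: 6·2+4·0+5·7 = 47 | 3·8+1·5+3·6 = 47
Z: 6·1+4·6+5·0 = 30 | 3·4+1·0+3·6 = 30
E: 6·2+4·0+5·7 = 47 | 3·7+1·5+3·7 = 47
gcd(6,4,5,3,1,3) = 1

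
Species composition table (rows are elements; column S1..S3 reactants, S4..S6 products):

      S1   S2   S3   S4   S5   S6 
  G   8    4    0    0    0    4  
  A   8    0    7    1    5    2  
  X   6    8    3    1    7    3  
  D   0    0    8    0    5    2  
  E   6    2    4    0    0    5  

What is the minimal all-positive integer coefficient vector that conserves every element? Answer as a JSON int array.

G: 1·8+4·4+4·0 = 24 | 4·0+4·0+6·4 = 24
A: 1·8+4·0+4·7 = 36 | 4·1+4·5+6·2 = 36
X: 1·6+4·8+4·3 = 50 | 4·1+4·7+6·3 = 50
D: 1·0+4·0+4·8 = 32 | 4·0+4·5+6·2 = 32
E: 1·6+4·2+4·4 = 30 | 4·0+4·0+6·5 = 30
gcd(1,4,4,4,4,6) = 1

Coefficients: [1, 4, 4, 4, 4, 6]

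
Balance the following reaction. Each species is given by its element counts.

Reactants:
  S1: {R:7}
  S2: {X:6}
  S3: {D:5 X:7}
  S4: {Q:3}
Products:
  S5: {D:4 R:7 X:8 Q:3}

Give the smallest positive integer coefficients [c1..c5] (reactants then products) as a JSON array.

D: 5·0+2·0+4·5+5·0 = 20 | 5·4 = 20
R: 5·7+2·0+4·0+5·0 = 35 | 5·7 = 35
X: 5·0+2·6+4·7+5·0 = 40 | 5·8 = 40
Q: 5·0+2·0+4·0+5·3 = 15 | 5·3 = 15
gcd(5,2,4,5,5) = 1

Coefficients: [5, 2, 4, 5, 5]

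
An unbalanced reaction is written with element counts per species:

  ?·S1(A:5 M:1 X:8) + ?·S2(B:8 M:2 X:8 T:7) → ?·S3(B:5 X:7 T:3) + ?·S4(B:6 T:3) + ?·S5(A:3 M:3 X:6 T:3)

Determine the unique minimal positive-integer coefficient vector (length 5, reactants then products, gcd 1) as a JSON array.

Coefficients: [3, 6, 6, 3, 5]

B: 3·0+6·8 = 48 | 6·5+3·6+5·0 = 48
A: 3·5+6·0 = 15 | 6·0+3·0+5·3 = 15
M: 3·1+6·2 = 15 | 6·0+3·0+5·3 = 15
X: 3·8+6·8 = 72 | 6·7+3·0+5·6 = 72
T: 3·0+6·7 = 42 | 6·3+3·3+5·3 = 42
gcd(3,6,6,3,5) = 1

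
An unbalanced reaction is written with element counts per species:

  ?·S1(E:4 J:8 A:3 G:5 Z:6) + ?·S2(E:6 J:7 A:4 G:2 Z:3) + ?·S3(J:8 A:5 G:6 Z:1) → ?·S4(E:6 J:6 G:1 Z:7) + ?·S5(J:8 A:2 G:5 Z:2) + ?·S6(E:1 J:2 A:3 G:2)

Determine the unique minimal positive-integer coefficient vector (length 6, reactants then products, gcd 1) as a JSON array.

Coefficients: [3, 2, 1, 3, 2, 6]

E: 3·4+2·6+1·0 = 24 | 3·6+2·0+6·1 = 24
J: 3·8+2·7+1·8 = 46 | 3·6+2·8+6·2 = 46
A: 3·3+2·4+1·5 = 22 | 3·0+2·2+6·3 = 22
G: 3·5+2·2+1·6 = 25 | 3·1+2·5+6·2 = 25
Z: 3·6+2·3+1·1 = 25 | 3·7+2·2+6·0 = 25
gcd(3,2,1,3,2,6) = 1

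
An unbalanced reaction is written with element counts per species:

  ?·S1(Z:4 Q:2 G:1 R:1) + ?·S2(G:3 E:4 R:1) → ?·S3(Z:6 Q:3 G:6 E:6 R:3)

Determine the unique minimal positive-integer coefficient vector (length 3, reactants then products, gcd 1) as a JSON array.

Z: 3·4+3·0 = 12 | 2·6 = 12
Q: 3·2+3·0 = 6 | 2·3 = 6
G: 3·1+3·3 = 12 | 2·6 = 12
E: 3·0+3·4 = 12 | 2·6 = 12
R: 3·1+3·1 = 6 | 2·3 = 6
gcd(3,3,2) = 1

Coefficients: [3, 3, 2]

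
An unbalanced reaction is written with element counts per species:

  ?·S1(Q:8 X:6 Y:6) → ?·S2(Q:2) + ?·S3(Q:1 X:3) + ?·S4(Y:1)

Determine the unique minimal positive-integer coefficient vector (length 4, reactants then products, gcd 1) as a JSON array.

Coefficients: [1, 3, 2, 6]

Q: 1·8 = 8 | 3·2+2·1+6·0 = 8
X: 1·6 = 6 | 3·0+2·3+6·0 = 6
Y: 1·6 = 6 | 3·0+2·0+6·1 = 6
gcd(1,3,2,6) = 1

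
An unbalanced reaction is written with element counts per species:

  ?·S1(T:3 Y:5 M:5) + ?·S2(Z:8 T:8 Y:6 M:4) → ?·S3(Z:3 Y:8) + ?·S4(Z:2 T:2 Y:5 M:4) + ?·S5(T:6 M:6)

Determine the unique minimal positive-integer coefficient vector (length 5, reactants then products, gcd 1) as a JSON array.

Z: 6·0+2·8 = 16 | 4·3+2·2+5·0 = 16
T: 6·3+2·8 = 34 | 4·0+2·2+5·6 = 34
Y: 6·5+2·6 = 42 | 4·8+2·5+5·0 = 42
M: 6·5+2·4 = 38 | 4·0+2·4+5·6 = 38
gcd(6,2,4,2,5) = 1

Coefficients: [6, 2, 4, 2, 5]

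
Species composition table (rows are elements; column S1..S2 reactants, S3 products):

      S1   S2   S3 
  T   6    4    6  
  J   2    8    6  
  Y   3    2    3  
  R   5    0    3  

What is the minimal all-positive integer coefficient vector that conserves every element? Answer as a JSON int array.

T: 3·6+3·4 = 30 | 5·6 = 30
J: 3·2+3·8 = 30 | 5·6 = 30
Y: 3·3+3·2 = 15 | 5·3 = 15
R: 3·5+3·0 = 15 | 5·3 = 15
gcd(3,3,5) = 1

Coefficients: [3, 3, 5]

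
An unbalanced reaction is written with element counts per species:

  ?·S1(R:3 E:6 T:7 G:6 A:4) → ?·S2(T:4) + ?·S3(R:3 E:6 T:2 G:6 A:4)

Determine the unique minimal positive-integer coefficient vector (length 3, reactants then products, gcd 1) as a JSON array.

Coefficients: [4, 5, 4]

R: 4·3 = 12 | 5·0+4·3 = 12
E: 4·6 = 24 | 5·0+4·6 = 24
T: 4·7 = 28 | 5·4+4·2 = 28
G: 4·6 = 24 | 5·0+4·6 = 24
A: 4·4 = 16 | 5·0+4·4 = 16
gcd(4,5,4) = 1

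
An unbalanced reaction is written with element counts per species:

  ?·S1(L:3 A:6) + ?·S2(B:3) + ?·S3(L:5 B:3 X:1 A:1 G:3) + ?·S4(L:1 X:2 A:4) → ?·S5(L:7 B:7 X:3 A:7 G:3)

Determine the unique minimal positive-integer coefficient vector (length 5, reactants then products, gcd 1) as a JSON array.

L: 1·3+4·0+3·5+3·1 = 21 | 3·7 = 21
B: 1·0+4·3+3·3+3·0 = 21 | 3·7 = 21
X: 1·0+4·0+3·1+3·2 = 9 | 3·3 = 9
A: 1·6+4·0+3·1+3·4 = 21 | 3·7 = 21
G: 1·0+4·0+3·3+3·0 = 9 | 3·3 = 9
gcd(1,4,3,3,3) = 1

Coefficients: [1, 4, 3, 3, 3]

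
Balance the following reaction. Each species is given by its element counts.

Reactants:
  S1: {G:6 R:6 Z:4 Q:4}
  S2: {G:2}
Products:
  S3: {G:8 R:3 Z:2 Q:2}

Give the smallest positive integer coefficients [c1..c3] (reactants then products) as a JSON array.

Coefficients: [1, 5, 2]

G: 1·6+5·2 = 16 | 2·8 = 16
R: 1·6+5·0 = 6 | 2·3 = 6
Z: 1·4+5·0 = 4 | 2·2 = 4
Q: 1·4+5·0 = 4 | 2·2 = 4
gcd(1,5,2) = 1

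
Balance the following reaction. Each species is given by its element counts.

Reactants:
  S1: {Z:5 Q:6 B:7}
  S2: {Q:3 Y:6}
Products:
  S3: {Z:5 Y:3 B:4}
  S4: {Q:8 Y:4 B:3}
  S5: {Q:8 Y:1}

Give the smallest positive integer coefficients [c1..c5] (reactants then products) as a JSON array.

Z: 5·5+6·0 = 25 | 5·5+5·0+1·0 = 25
Q: 5·6+6·3 = 48 | 5·0+5·8+1·8 = 48
Y: 5·0+6·6 = 36 | 5·3+5·4+1·1 = 36
B: 5·7+6·0 = 35 | 5·4+5·3+1·0 = 35
gcd(5,6,5,5,1) = 1

Coefficients: [5, 6, 5, 5, 1]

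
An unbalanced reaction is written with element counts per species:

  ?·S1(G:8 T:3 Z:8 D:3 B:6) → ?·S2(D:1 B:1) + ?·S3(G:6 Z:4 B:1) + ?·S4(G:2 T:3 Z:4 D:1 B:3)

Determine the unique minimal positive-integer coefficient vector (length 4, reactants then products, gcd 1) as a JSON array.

Coefficients: [1, 2, 1, 1]

G: 1·8 = 8 | 2·0+1·6+1·2 = 8
T: 1·3 = 3 | 2·0+1·0+1·3 = 3
Z: 1·8 = 8 | 2·0+1·4+1·4 = 8
D: 1·3 = 3 | 2·1+1·0+1·1 = 3
B: 1·6 = 6 | 2·1+1·1+1·3 = 6
gcd(1,2,1,1) = 1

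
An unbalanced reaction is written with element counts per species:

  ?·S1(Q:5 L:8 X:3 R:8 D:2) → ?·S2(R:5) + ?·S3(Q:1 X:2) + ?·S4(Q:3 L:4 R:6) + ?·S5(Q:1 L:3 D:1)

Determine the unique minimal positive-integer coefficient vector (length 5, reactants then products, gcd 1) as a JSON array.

Coefficients: [2, 2, 3, 1, 4]

Q: 2·5 = 10 | 2·0+3·1+1·3+4·1 = 10
L: 2·8 = 16 | 2·0+3·0+1·4+4·3 = 16
X: 2·3 = 6 | 2·0+3·2+1·0+4·0 = 6
R: 2·8 = 16 | 2·5+3·0+1·6+4·0 = 16
D: 2·2 = 4 | 2·0+3·0+1·0+4·1 = 4
gcd(2,2,3,1,4) = 1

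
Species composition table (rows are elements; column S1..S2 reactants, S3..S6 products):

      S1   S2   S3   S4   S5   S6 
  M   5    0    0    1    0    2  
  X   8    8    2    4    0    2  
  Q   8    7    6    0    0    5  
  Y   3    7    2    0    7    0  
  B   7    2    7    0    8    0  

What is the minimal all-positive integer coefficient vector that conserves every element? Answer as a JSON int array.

M: 3·5+1·0 = 15 | 1·0+5·1+2·0+5·2 = 15
X: 3·8+1·8 = 32 | 1·2+5·4+2·0+5·2 = 32
Q: 3·8+1·7 = 31 | 1·6+5·0+2·0+5·5 = 31
Y: 3·3+1·7 = 16 | 1·2+5·0+2·7+5·0 = 16
B: 3·7+1·2 = 23 | 1·7+5·0+2·8+5·0 = 23
gcd(3,1,1,5,2,5) = 1

Coefficients: [3, 1, 1, 5, 2, 5]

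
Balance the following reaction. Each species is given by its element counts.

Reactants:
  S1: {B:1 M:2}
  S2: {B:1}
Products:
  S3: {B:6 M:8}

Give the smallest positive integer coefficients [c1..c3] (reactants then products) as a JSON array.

B: 4·1+2·1 = 6 | 1·6 = 6
M: 4·2+2·0 = 8 | 1·8 = 8
gcd(4,2,1) = 1

Coefficients: [4, 2, 1]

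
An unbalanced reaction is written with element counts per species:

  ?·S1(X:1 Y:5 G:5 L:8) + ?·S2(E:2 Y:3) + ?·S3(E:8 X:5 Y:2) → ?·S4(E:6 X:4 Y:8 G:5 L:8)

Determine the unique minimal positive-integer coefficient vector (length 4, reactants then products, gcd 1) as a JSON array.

E: 5·0+3·2+3·8 = 30 | 5·6 = 30
X: 5·1+3·0+3·5 = 20 | 5·4 = 20
Y: 5·5+3·3+3·2 = 40 | 5·8 = 40
G: 5·5+3·0+3·0 = 25 | 5·5 = 25
L: 5·8+3·0+3·0 = 40 | 5·8 = 40
gcd(5,3,3,5) = 1

Coefficients: [5, 3, 3, 5]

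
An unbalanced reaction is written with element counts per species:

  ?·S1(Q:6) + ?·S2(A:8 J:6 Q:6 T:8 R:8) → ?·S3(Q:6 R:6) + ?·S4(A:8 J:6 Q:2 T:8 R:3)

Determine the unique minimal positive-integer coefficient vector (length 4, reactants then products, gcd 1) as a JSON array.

A: 1·0+6·8 = 48 | 5·0+6·8 = 48
J: 1·0+6·6 = 36 | 5·0+6·6 = 36
Q: 1·6+6·6 = 42 | 5·6+6·2 = 42
T: 1·0+6·8 = 48 | 5·0+6·8 = 48
R: 1·0+6·8 = 48 | 5·6+6·3 = 48
gcd(1,6,5,6) = 1

Coefficients: [1, 6, 5, 6]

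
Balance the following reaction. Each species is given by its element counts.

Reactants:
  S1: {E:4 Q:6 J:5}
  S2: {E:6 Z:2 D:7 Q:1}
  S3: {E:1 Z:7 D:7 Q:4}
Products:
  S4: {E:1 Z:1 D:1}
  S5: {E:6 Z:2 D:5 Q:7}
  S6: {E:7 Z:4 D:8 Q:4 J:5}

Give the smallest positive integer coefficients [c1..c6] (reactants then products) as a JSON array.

E: 4·4+5·6+2·1 = 48 | 2·1+3·6+4·7 = 48
Z: 4·0+5·2+2·7 = 24 | 2·1+3·2+4·4 = 24
D: 4·0+5·7+2·7 = 49 | 2·1+3·5+4·8 = 49
Q: 4·6+5·1+2·4 = 37 | 2·0+3·7+4·4 = 37
J: 4·5+5·0+2·0 = 20 | 2·0+3·0+4·5 = 20
gcd(4,5,2,2,3,4) = 1

Coefficients: [4, 5, 2, 2, 3, 4]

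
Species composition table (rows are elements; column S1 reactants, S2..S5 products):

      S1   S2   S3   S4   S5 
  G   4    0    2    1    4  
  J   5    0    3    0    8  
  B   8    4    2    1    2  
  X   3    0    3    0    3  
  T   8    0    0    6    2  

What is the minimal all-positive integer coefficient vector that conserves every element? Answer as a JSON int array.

Coefficients: [5, 6, 3, 6, 2]

G: 5·4 = 20 | 6·0+3·2+6·1+2·4 = 20
J: 5·5 = 25 | 6·0+3·3+6·0+2·8 = 25
B: 5·8 = 40 | 6·4+3·2+6·1+2·2 = 40
X: 5·3 = 15 | 6·0+3·3+6·0+2·3 = 15
T: 5·8 = 40 | 6·0+3·0+6·6+2·2 = 40
gcd(5,6,3,6,2) = 1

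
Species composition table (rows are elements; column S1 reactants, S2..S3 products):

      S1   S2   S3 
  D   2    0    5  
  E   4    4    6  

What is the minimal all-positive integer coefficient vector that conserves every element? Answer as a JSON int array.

Coefficients: [5, 2, 2]

D: 5·2 = 10 | 2·0+2·5 = 10
E: 5·4 = 20 | 2·4+2·6 = 20
gcd(5,2,2) = 1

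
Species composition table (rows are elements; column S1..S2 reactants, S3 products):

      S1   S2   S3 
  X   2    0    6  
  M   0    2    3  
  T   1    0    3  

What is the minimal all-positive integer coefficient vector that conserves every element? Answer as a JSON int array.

X: 6·2+3·0 = 12 | 2·6 = 12
M: 6·0+3·2 = 6 | 2·3 = 6
T: 6·1+3·0 = 6 | 2·3 = 6
gcd(6,3,2) = 1

Coefficients: [6, 3, 2]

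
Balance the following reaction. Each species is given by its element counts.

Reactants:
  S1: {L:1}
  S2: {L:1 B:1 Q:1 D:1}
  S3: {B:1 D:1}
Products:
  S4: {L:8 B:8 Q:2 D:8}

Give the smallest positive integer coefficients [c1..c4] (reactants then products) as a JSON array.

L: 6·1+2·1+6·0 = 8 | 1·8 = 8
B: 6·0+2·1+6·1 = 8 | 1·8 = 8
Q: 6·0+2·1+6·0 = 2 | 1·2 = 2
D: 6·0+2·1+6·1 = 8 | 1·8 = 8
gcd(6,2,6,1) = 1

Coefficients: [6, 2, 6, 1]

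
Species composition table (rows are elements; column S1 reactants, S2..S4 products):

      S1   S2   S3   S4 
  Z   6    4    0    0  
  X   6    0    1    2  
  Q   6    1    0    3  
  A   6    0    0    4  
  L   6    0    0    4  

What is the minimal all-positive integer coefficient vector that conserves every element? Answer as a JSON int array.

Coefficients: [2, 3, 6, 3]

Z: 2·6 = 12 | 3·4+6·0+3·0 = 12
X: 2·6 = 12 | 3·0+6·1+3·2 = 12
Q: 2·6 = 12 | 3·1+6·0+3·3 = 12
A: 2·6 = 12 | 3·0+6·0+3·4 = 12
L: 2·6 = 12 | 3·0+6·0+3·4 = 12
gcd(2,3,6,3) = 1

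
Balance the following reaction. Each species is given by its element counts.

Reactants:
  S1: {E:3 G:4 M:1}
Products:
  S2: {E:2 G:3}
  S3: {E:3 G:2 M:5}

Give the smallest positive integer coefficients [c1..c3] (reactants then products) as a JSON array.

Coefficients: [5, 6, 1]

E: 5·3 = 15 | 6·2+1·3 = 15
G: 5·4 = 20 | 6·3+1·2 = 20
M: 5·1 = 5 | 6·0+1·5 = 5
gcd(5,6,1) = 1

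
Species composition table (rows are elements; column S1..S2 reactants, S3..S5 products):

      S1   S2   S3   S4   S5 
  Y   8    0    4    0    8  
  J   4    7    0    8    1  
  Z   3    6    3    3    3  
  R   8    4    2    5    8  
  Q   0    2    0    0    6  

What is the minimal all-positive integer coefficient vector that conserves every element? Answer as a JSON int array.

Coefficients: [3, 3, 4, 4, 1]

Y: 3·8+3·0 = 24 | 4·4+4·0+1·8 = 24
J: 3·4+3·7 = 33 | 4·0+4·8+1·1 = 33
Z: 3·3+3·6 = 27 | 4·3+4·3+1·3 = 27
R: 3·8+3·4 = 36 | 4·2+4·5+1·8 = 36
Q: 3·0+3·2 = 6 | 4·0+4·0+1·6 = 6
gcd(3,3,4,4,1) = 1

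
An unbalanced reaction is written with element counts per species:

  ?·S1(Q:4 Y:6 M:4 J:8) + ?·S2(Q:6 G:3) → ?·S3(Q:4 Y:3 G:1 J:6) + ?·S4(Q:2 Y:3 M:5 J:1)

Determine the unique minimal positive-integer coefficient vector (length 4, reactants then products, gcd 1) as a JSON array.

Q: 5·4+2·6 = 32 | 6·4+4·2 = 32
Y: 5·6+2·0 = 30 | 6·3+4·3 = 30
M: 5·4+2·0 = 20 | 6·0+4·5 = 20
G: 5·0+2·3 = 6 | 6·1+4·0 = 6
J: 5·8+2·0 = 40 | 6·6+4·1 = 40
gcd(5,2,6,4) = 1

Coefficients: [5, 2, 6, 4]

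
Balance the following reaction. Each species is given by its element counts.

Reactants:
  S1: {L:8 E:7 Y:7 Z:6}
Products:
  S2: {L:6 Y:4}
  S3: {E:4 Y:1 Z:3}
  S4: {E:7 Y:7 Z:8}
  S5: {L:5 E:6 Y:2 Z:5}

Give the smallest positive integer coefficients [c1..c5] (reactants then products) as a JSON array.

L: 5·8 = 40 | 5·6+4·0+1·0+2·5 = 40
E: 5·7 = 35 | 5·0+4·4+1·7+2·6 = 35
Y: 5·7 = 35 | 5·4+4·1+1·7+2·2 = 35
Z: 5·6 = 30 | 5·0+4·3+1·8+2·5 = 30
gcd(5,5,4,1,2) = 1

Coefficients: [5, 5, 4, 1, 2]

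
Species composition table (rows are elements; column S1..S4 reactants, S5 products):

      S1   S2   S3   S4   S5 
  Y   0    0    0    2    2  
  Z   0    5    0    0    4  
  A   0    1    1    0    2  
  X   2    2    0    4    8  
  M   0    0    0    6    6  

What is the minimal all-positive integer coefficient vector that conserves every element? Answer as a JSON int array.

Y: 6·0+4·0+6·0+5·2 = 10 | 5·2 = 10
Z: 6·0+4·5+6·0+5·0 = 20 | 5·4 = 20
A: 6·0+4·1+6·1+5·0 = 10 | 5·2 = 10
X: 6·2+4·2+6·0+5·4 = 40 | 5·8 = 40
M: 6·0+4·0+6·0+5·6 = 30 | 5·6 = 30
gcd(6,4,6,5,5) = 1

Coefficients: [6, 4, 6, 5, 5]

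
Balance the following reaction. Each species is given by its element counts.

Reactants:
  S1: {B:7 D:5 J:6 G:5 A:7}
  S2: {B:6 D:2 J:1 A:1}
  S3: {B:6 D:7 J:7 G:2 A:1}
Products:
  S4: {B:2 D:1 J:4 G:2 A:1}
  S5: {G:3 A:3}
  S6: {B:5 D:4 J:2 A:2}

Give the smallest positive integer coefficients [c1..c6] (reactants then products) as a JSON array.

B: 3·7+1·6+1·6 = 33 | 4·2+3·0+5·5 = 33
D: 3·5+1·2+1·7 = 24 | 4·1+3·0+5·4 = 24
J: 3·6+1·1+1·7 = 26 | 4·4+3·0+5·2 = 26
G: 3·5+1·0+1·2 = 17 | 4·2+3·3+5·0 = 17
A: 3·7+1·1+1·1 = 23 | 4·1+3·3+5·2 = 23
gcd(3,1,1,4,3,5) = 1

Coefficients: [3, 1, 1, 4, 3, 5]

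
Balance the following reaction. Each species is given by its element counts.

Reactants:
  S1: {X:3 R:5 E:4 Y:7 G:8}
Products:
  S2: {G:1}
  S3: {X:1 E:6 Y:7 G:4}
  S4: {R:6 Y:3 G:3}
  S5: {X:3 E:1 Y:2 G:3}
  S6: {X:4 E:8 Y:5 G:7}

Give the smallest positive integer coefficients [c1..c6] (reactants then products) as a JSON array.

Coefficients: [6, 6, 2, 5, 4, 1]

X: 6·3 = 18 | 6·0+2·1+5·0+4·3+1·4 = 18
R: 6·5 = 30 | 6·0+2·0+5·6+4·0+1·0 = 30
E: 6·4 = 24 | 6·0+2·6+5·0+4·1+1·8 = 24
Y: 6·7 = 42 | 6·0+2·7+5·3+4·2+1·5 = 42
G: 6·8 = 48 | 6·1+2·4+5·3+4·3+1·7 = 48
gcd(6,6,2,5,4,1) = 1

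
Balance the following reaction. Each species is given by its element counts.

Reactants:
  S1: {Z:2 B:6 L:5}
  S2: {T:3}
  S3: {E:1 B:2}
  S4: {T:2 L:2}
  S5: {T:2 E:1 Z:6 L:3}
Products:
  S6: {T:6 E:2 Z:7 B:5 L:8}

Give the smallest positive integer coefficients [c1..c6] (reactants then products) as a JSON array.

Coefficients: [2, 2, 4, 5, 4, 4]

T: 2·0+2·3+4·0+5·2+4·2 = 24 | 4·6 = 24
E: 2·0+2·0+4·1+5·0+4·1 = 8 | 4·2 = 8
Z: 2·2+2·0+4·0+5·0+4·6 = 28 | 4·7 = 28
B: 2·6+2·0+4·2+5·0+4·0 = 20 | 4·5 = 20
L: 2·5+2·0+4·0+5·2+4·3 = 32 | 4·8 = 32
gcd(2,2,4,5,4,4) = 1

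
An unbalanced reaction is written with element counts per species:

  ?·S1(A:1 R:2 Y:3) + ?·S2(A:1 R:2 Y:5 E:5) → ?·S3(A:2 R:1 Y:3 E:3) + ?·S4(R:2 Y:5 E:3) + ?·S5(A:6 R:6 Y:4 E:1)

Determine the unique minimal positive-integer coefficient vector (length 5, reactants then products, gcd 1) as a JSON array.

A: 5·1+5·1 = 10 | 2·2+6·0+1·6 = 10
R: 5·2+5·2 = 20 | 2·1+6·2+1·6 = 20
Y: 5·3+5·5 = 40 | 2·3+6·5+1·4 = 40
E: 5·0+5·5 = 25 | 2·3+6·3+1·1 = 25
gcd(5,5,2,6,1) = 1

Coefficients: [5, 5, 2, 6, 1]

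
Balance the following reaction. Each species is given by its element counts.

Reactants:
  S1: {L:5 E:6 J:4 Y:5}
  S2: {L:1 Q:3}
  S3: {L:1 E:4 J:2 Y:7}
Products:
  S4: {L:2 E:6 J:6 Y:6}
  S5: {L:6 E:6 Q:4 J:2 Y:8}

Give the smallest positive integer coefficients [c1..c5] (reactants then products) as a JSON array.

L: 3·5+4·1+3·1 = 22 | 2·2+3·6 = 22
E: 3·6+4·0+3·4 = 30 | 2·6+3·6 = 30
Q: 3·0+4·3+3·0 = 12 | 2·0+3·4 = 12
J: 3·4+4·0+3·2 = 18 | 2·6+3·2 = 18
Y: 3·5+4·0+3·7 = 36 | 2·6+3·8 = 36
gcd(3,4,3,2,3) = 1

Coefficients: [3, 4, 3, 2, 3]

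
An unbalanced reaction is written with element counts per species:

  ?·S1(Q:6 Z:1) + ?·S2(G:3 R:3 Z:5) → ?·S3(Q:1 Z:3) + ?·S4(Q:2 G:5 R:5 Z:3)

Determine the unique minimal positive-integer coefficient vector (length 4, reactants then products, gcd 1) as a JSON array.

Coefficients: [2, 5, 6, 3]

Q: 2·6+5·0 = 12 | 6·1+3·2 = 12
G: 2·0+5·3 = 15 | 6·0+3·5 = 15
R: 2·0+5·3 = 15 | 6·0+3·5 = 15
Z: 2·1+5·5 = 27 | 6·3+3·3 = 27
gcd(2,5,6,3) = 1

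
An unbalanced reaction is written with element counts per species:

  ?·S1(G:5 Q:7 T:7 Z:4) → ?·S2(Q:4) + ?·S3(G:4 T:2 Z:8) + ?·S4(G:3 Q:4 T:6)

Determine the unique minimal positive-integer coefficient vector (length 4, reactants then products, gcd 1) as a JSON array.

G: 4·5 = 20 | 3·0+2·4+4·3 = 20
Q: 4·7 = 28 | 3·4+2·0+4·4 = 28
T: 4·7 = 28 | 3·0+2·2+4·6 = 28
Z: 4·4 = 16 | 3·0+2·8+4·0 = 16
gcd(4,3,2,4) = 1

Coefficients: [4, 3, 2, 4]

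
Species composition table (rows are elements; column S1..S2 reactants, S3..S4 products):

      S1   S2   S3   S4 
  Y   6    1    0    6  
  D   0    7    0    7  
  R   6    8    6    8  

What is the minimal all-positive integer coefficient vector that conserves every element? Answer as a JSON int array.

Y: 5·6+6·1 = 36 | 5·0+6·6 = 36
D: 5·0+6·7 = 42 | 5·0+6·7 = 42
R: 5·6+6·8 = 78 | 5·6+6·8 = 78
gcd(5,6,5,6) = 1

Coefficients: [5, 6, 5, 6]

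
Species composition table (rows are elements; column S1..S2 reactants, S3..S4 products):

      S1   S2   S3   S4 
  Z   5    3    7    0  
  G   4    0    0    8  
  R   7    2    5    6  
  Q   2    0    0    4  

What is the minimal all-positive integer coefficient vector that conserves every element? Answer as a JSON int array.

Z: 2·5+6·3 = 28 | 4·7+1·0 = 28
G: 2·4+6·0 = 8 | 4·0+1·8 = 8
R: 2·7+6·2 = 26 | 4·5+1·6 = 26
Q: 2·2+6·0 = 4 | 4·0+1·4 = 4
gcd(2,6,4,1) = 1

Coefficients: [2, 6, 4, 1]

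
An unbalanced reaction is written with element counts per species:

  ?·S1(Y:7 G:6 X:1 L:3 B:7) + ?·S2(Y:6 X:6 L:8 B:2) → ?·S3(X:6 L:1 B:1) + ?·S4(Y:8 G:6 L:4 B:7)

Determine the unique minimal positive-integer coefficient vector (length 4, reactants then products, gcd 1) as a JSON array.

Y: 6·7+1·6 = 48 | 2·0+6·8 = 48
G: 6·6+1·0 = 36 | 2·0+6·6 = 36
X: 6·1+1·6 = 12 | 2·6+6·0 = 12
L: 6·3+1·8 = 26 | 2·1+6·4 = 26
B: 6·7+1·2 = 44 | 2·1+6·7 = 44
gcd(6,1,2,6) = 1

Coefficients: [6, 1, 2, 6]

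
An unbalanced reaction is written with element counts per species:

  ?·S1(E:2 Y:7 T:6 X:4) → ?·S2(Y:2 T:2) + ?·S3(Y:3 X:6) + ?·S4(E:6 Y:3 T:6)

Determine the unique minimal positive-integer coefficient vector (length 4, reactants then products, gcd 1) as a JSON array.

E: 3·2 = 6 | 6·0+2·0+1·6 = 6
Y: 3·7 = 21 | 6·2+2·3+1·3 = 21
T: 3·6 = 18 | 6·2+2·0+1·6 = 18
X: 3·4 = 12 | 6·0+2·6+1·0 = 12
gcd(3,6,2,1) = 1

Coefficients: [3, 6, 2, 1]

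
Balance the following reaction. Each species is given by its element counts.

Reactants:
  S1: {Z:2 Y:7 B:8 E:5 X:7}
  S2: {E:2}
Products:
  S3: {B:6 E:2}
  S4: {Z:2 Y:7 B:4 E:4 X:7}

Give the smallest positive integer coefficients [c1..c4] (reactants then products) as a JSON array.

Z: 6·2+1·0 = 12 | 4·0+6·2 = 12
Y: 6·7+1·0 = 42 | 4·0+6·7 = 42
B: 6·8+1·0 = 48 | 4·6+6·4 = 48
E: 6·5+1·2 = 32 | 4·2+6·4 = 32
X: 6·7+1·0 = 42 | 4·0+6·7 = 42
gcd(6,1,4,6) = 1

Coefficients: [6, 1, 4, 6]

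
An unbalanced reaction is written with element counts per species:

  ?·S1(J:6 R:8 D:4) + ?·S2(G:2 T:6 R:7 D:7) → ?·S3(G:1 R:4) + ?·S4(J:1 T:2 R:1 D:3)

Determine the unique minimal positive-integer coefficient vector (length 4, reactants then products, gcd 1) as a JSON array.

Coefficients: [1, 2, 4, 6]

G: 1·0+2·2 = 4 | 4·1+6·0 = 4
J: 1·6+2·0 = 6 | 4·0+6·1 = 6
T: 1·0+2·6 = 12 | 4·0+6·2 = 12
R: 1·8+2·7 = 22 | 4·4+6·1 = 22
D: 1·4+2·7 = 18 | 4·0+6·3 = 18
gcd(1,2,4,6) = 1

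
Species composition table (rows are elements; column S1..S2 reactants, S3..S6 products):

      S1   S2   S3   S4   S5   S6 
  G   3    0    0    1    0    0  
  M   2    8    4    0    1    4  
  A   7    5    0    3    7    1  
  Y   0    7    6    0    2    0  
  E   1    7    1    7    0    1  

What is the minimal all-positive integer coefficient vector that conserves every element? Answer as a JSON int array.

Coefficients: [1, 4, 4, 3, 2, 4]

G: 1·3+4·0 = 3 | 4·0+3·1+2·0+4·0 = 3
M: 1·2+4·8 = 34 | 4·4+3·0+2·1+4·4 = 34
A: 1·7+4·5 = 27 | 4·0+3·3+2·7+4·1 = 27
Y: 1·0+4·7 = 28 | 4·6+3·0+2·2+4·0 = 28
E: 1·1+4·7 = 29 | 4·1+3·7+2·0+4·1 = 29
gcd(1,4,4,3,2,4) = 1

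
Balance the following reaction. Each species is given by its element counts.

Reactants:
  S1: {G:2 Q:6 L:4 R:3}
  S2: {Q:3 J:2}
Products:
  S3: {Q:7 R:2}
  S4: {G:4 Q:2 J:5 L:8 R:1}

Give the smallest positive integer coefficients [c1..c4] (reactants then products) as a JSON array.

G: 4·2+5·0 = 8 | 5·0+2·4 = 8
Q: 4·6+5·3 = 39 | 5·7+2·2 = 39
J: 4·0+5·2 = 10 | 5·0+2·5 = 10
L: 4·4+5·0 = 16 | 5·0+2·8 = 16
R: 4·3+5·0 = 12 | 5·2+2·1 = 12
gcd(4,5,5,2) = 1

Coefficients: [4, 5, 5, 2]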